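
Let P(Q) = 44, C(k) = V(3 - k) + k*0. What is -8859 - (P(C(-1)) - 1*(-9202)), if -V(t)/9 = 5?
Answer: -18105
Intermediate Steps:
V(t) = -45 (V(t) = -9*5 = -45)
C(k) = -45 (C(k) = -45 + k*0 = -45 + 0 = -45)
-8859 - (P(C(-1)) - 1*(-9202)) = -8859 - (44 - 1*(-9202)) = -8859 - (44 + 9202) = -8859 - 1*9246 = -8859 - 9246 = -18105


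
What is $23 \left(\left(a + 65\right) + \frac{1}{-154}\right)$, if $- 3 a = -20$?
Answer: $\frac{761461}{462} \approx 1648.2$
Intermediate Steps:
$a = \frac{20}{3}$ ($a = \left(- \frac{1}{3}\right) \left(-20\right) = \frac{20}{3} \approx 6.6667$)
$23 \left(\left(a + 65\right) + \frac{1}{-154}\right) = 23 \left(\left(\frac{20}{3} + 65\right) + \frac{1}{-154}\right) = 23 \left(\frac{215}{3} - \frac{1}{154}\right) = 23 \cdot \frac{33107}{462} = \frac{761461}{462}$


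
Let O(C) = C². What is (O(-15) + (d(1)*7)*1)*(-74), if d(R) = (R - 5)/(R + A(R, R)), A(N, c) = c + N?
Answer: -47878/3 ≈ -15959.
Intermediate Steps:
A(N, c) = N + c
d(R) = (-5 + R)/(3*R) (d(R) = (R - 5)/(R + (R + R)) = (-5 + R)/(R + 2*R) = (-5 + R)/((3*R)) = (-5 + R)*(1/(3*R)) = (-5 + R)/(3*R))
(O(-15) + (d(1)*7)*1)*(-74) = ((-15)² + (((⅓)*(-5 + 1)/1)*7)*1)*(-74) = (225 + (((⅓)*1*(-4))*7)*1)*(-74) = (225 - 4/3*7*1)*(-74) = (225 - 28/3*1)*(-74) = (225 - 28/3)*(-74) = (647/3)*(-74) = -47878/3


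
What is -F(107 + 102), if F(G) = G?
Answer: -209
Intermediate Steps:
-F(107 + 102) = -(107 + 102) = -1*209 = -209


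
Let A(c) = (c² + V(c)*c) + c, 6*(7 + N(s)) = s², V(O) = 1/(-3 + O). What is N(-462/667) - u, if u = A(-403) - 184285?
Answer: 138714264925/6228446 ≈ 22271.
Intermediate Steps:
N(s) = -7 + s²/6
A(c) = c + c² + c/(-3 + c) (A(c) = (c² + c/(-3 + c)) + c = c + c² + c/(-3 + c))
u = -9044871/406 (u = -403*(1 + (1 - 403)*(-3 - 403))/(-3 - 403) - 184285 = -403*(1 - 402*(-406))/(-406) - 184285 = -403*(-1/406)*(1 + 163212) - 184285 = -403*(-1/406)*163213 - 184285 = 65774839/406 - 184285 = -9044871/406 ≈ -22278.)
N(-462/667) - u = (-7 + (-462/667)²/6) - 1*(-9044871/406) = (-7 + (-462*1/667)²/6) + 9044871/406 = (-7 + (-462/667)²/6) + 9044871/406 = (-7 + (⅙)*(213444/444889)) + 9044871/406 = (-7 + 35574/444889) + 9044871/406 = -3078649/444889 + 9044871/406 = 138714264925/6228446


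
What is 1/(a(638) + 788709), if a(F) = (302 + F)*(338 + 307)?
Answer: 1/1395009 ≈ 7.1684e-7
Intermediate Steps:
a(F) = 194790 + 645*F (a(F) = (302 + F)*645 = 194790 + 645*F)
1/(a(638) + 788709) = 1/((194790 + 645*638) + 788709) = 1/((194790 + 411510) + 788709) = 1/(606300 + 788709) = 1/1395009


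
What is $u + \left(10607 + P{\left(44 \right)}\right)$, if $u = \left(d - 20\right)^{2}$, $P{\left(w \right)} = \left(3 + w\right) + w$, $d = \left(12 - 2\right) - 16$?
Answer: $11374$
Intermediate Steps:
$d = -6$ ($d = 10 - 16 = -6$)
$P{\left(w \right)} = 3 + 2 w$
$u = 676$ ($u = \left(-6 - 20\right)^{2} = \left(-26\right)^{2} = 676$)
$u + \left(10607 + P{\left(44 \right)}\right) = 676 + \left(10607 + \left(3 + 2 \cdot 44\right)\right) = 676 + \left(10607 + \left(3 + 88\right)\right) = 676 + \left(10607 + 91\right) = 676 + 10698 = 11374$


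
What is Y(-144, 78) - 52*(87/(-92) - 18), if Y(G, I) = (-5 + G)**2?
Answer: 533282/23 ≈ 23186.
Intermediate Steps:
Y(-144, 78) - 52*(87/(-92) - 18) = (-5 - 144)**2 - 52*(87/(-92) - 18) = (-149)**2 - 52*(87*(-1/92) - 18) = 22201 - 52*(-87/92 - 18) = 22201 - 52*(-1743/92) = 22201 + 22659/23 = 533282/23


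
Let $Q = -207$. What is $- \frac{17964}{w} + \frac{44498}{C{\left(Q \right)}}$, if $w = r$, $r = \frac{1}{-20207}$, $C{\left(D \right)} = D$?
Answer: $\frac{75140654938}{207} \approx 3.63 \cdot 10^{8}$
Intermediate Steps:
$r = - \frac{1}{20207} \approx -4.9488 \cdot 10^{-5}$
$w = - \frac{1}{20207} \approx -4.9488 \cdot 10^{-5}$
$- \frac{17964}{w} + \frac{44498}{C{\left(Q \right)}} = - \frac{17964}{- \frac{1}{20207}} + \frac{44498}{-207} = \left(-17964\right) \left(-20207\right) + 44498 \left(- \frac{1}{207}\right) = 362998548 - \frac{44498}{207} = \frac{75140654938}{207}$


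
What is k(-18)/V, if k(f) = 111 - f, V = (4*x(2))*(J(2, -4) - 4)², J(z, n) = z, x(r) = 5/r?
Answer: 129/40 ≈ 3.2250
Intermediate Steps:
V = 40 (V = (4*(5/2))*(2 - 4)² = (4*(5*(½)))*(-2)² = (4*(5/2))*4 = 10*4 = 40)
k(-18)/V = (111 - 1*(-18))/40 = (111 + 18)*(1/40) = 129*(1/40) = 129/40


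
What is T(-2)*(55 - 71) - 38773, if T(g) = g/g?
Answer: -38789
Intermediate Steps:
T(g) = 1
T(-2)*(55 - 71) - 38773 = 1*(55 - 71) - 38773 = 1*(-16) - 38773 = -16 - 38773 = -38789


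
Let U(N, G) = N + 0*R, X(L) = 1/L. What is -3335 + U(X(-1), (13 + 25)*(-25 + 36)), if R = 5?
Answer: -3336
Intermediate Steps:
U(N, G) = N (U(N, G) = N + 0*5 = N + 0 = N)
-3335 + U(X(-1), (13 + 25)*(-25 + 36)) = -3335 + 1/(-1) = -3335 - 1 = -3336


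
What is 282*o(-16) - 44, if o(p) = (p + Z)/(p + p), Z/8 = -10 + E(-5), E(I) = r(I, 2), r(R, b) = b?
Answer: 661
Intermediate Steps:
E(I) = 2
Z = -64 (Z = 8*(-10 + 2) = 8*(-8) = -64)
o(p) = (-64 + p)/(2*p) (o(p) = (p - 64)/(p + p) = (-64 + p)/((2*p)) = (-64 + p)*(1/(2*p)) = (-64 + p)/(2*p))
282*o(-16) - 44 = 282*((1/2)*(-64 - 16)/(-16)) - 44 = 282*((1/2)*(-1/16)*(-80)) - 44 = 282*(5/2) - 44 = 705 - 44 = 661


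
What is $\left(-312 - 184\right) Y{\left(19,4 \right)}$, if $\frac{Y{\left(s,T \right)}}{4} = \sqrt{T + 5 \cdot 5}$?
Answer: $- 1984 \sqrt{29} \approx -10684.0$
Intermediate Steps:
$Y{\left(s,T \right)} = 4 \sqrt{25 + T}$ ($Y{\left(s,T \right)} = 4 \sqrt{T + 5 \cdot 5} = 4 \sqrt{T + 25} = 4 \sqrt{25 + T}$)
$\left(-312 - 184\right) Y{\left(19,4 \right)} = \left(-312 - 184\right) 4 \sqrt{25 + 4} = - 496 \cdot 4 \sqrt{29} = - 1984 \sqrt{29}$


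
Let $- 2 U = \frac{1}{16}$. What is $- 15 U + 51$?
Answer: $\frac{1647}{32} \approx 51.469$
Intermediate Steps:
$U = - \frac{1}{32}$ ($U = - \frac{1}{2 \cdot 16} = \left(- \frac{1}{2}\right) \frac{1}{16} = - \frac{1}{32} \approx -0.03125$)
$- 15 U + 51 = \left(-15\right) \left(- \frac{1}{32}\right) + 51 = \frac{15}{32} + 51 = \frac{1647}{32}$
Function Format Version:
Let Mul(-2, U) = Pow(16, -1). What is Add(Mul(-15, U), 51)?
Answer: Rational(1647, 32) ≈ 51.469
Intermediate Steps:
U = Rational(-1, 32) (U = Mul(Rational(-1, 2), Pow(16, -1)) = Mul(Rational(-1, 2), Rational(1, 16)) = Rational(-1, 32) ≈ -0.031250)
Add(Mul(-15, U), 51) = Add(Mul(-15, Rational(-1, 32)), 51) = Add(Rational(15, 32), 51) = Rational(1647, 32)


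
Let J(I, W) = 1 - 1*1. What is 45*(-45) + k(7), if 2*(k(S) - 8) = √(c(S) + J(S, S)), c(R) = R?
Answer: -2017 + √7/2 ≈ -2015.7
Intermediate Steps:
J(I, W) = 0 (J(I, W) = 1 - 1 = 0)
k(S) = 8 + √S/2 (k(S) = 8 + √(S + 0)/2 = 8 + √S/2)
45*(-45) + k(7) = 45*(-45) + (8 + √7/2) = -2025 + (8 + √7/2) = -2017 + √7/2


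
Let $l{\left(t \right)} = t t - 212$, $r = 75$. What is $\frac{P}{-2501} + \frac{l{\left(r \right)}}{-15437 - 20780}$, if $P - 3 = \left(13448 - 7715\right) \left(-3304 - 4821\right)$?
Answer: $\frac{1686996849061}{90578717} \approx 18625.0$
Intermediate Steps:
$l{\left(t \right)} = -212 + t^{2}$ ($l{\left(t \right)} = t^{2} - 212 = -212 + t^{2}$)
$P = -46580622$ ($P = 3 + \left(13448 - 7715\right) \left(-3304 - 4821\right) = 3 + 5733 \left(-8125\right) = 3 - 46580625 = -46580622$)
$\frac{P}{-2501} + \frac{l{\left(r \right)}}{-15437 - 20780} = - \frac{46580622}{-2501} + \frac{-212 + 75^{2}}{-15437 - 20780} = \left(-46580622\right) \left(- \frac{1}{2501}\right) + \frac{-212 + 5625}{-36217} = \frac{46580622}{2501} + 5413 \left(- \frac{1}{36217}\right) = \frac{46580622}{2501} - \frac{5413}{36217} = \frac{1686996849061}{90578717}$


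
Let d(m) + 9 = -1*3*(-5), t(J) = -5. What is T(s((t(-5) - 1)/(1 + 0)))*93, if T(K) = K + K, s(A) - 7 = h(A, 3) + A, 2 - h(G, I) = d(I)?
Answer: -558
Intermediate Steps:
d(m) = 6 (d(m) = -9 - 1*3*(-5) = -9 - 3*(-5) = -9 + 15 = 6)
h(G, I) = -4 (h(G, I) = 2 - 1*6 = 2 - 6 = -4)
s(A) = 3 + A (s(A) = 7 + (-4 + A) = 3 + A)
T(K) = 2*K
T(s((t(-5) - 1)/(1 + 0)))*93 = (2*(3 + (-5 - 1)/(1 + 0)))*93 = (2*(3 - 6/1))*93 = (2*(3 - 6*1))*93 = (2*(3 - 6))*93 = (2*(-3))*93 = -6*93 = -558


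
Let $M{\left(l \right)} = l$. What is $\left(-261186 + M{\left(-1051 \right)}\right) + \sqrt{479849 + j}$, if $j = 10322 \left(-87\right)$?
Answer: $-262237 + i \sqrt{418165} \approx -2.6224 \cdot 10^{5} + 646.66 i$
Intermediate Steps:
$j = -898014$
$\left(-261186 + M{\left(-1051 \right)}\right) + \sqrt{479849 + j} = \left(-261186 - 1051\right) + \sqrt{479849 - 898014} = -262237 + \sqrt{-418165} = -262237 + i \sqrt{418165}$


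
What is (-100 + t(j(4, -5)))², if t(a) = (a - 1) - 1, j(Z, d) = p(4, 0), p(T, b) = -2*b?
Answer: 10404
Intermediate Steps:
j(Z, d) = 0 (j(Z, d) = -2*0 = 0)
t(a) = -2 + a (t(a) = (-1 + a) - 1 = -2 + a)
(-100 + t(j(4, -5)))² = (-100 + (-2 + 0))² = (-100 - 2)² = (-102)² = 10404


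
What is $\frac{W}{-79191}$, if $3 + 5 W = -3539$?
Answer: $\frac{506}{56565} \approx 0.0089455$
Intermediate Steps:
$W = - \frac{3542}{5}$ ($W = - \frac{3}{5} + \frac{1}{5} \left(-3539\right) = - \frac{3}{5} - \frac{3539}{5} = - \frac{3542}{5} \approx -708.4$)
$\frac{W}{-79191} = - \frac{3542}{5 \left(-79191\right)} = \left(- \frac{3542}{5}\right) \left(- \frac{1}{79191}\right) = \frac{506}{56565}$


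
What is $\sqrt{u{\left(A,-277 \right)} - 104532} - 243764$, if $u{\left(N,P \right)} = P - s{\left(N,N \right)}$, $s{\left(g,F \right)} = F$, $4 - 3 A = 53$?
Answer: $-243764 + \frac{i \sqrt{943134}}{3} \approx -2.4376 \cdot 10^{5} + 323.72 i$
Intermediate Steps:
$A = - \frac{49}{3}$ ($A = \frac{4}{3} - \frac{53}{3} = - \frac{49}{3} \approx -16.333$)
$u{\left(N,P \right)} = P - N$
$\sqrt{u{\left(A,-277 \right)} - 104532} - 243764 = \sqrt{\left(-277 - - \frac{49}{3}\right) - 104532} - 243764 = \sqrt{\left(-277 + \frac{49}{3}\right) - 104532} - 243764 = \sqrt{- \frac{782}{3} - 104532} - 243764 = \sqrt{- \frac{314378}{3}} - 243764 = \frac{i \sqrt{943134}}{3} - 243764 = -243764 + \frac{i \sqrt{943134}}{3}$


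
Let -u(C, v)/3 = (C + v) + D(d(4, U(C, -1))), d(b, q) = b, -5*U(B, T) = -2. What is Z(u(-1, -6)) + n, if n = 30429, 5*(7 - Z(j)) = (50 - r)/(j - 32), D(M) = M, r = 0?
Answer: 700038/23 ≈ 30436.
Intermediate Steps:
U(B, T) = ⅖ (U(B, T) = -⅕*(-2) = ⅖)
u(C, v) = -12 - 3*C - 3*v (u(C, v) = -3*((C + v) + 4) = -3*(4 + C + v) = -12 - 3*C - 3*v)
Z(j) = 7 - 10/(-32 + j) (Z(j) = 7 - (50 - 1*0)/(5*(j - 32)) = 7 - (50 + 0)/(5*(-32 + j)) = 7 - 10/(-32 + j))
Z(u(-1, -6)) + n = (-234 + 7*(-12 - 3*(-1) - 3*(-6)))/(-32 + (-12 - 3*(-1) - 3*(-6))) + 30429 = (-234 + 7*(-12 + 3 + 18))/(-32 + (-12 + 3 + 18)) + 30429 = (-234 + 7*9)/(-32 + 9) + 30429 = (-234 + 63)/(-23) + 30429 = -1/23*(-171) + 30429 = 171/23 + 30429 = 700038/23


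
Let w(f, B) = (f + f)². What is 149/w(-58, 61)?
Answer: 149/13456 ≈ 0.011073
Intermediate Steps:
w(f, B) = 4*f² (w(f, B) = (2*f)² = 4*f²)
149/w(-58, 61) = 149/((4*(-58)²)) = 149/((4*3364)) = 149/13456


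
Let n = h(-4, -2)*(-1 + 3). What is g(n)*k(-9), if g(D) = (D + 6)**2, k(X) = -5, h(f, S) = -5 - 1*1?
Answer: -180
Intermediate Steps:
h(f, S) = -6 (h(f, S) = -5 - 1 = -6)
n = -12 (n = -6*(-1 + 3) = -6*2 = -12)
g(D) = (6 + D)**2
g(n)*k(-9) = (6 - 12)**2*(-5) = (-6)**2*(-5) = 36*(-5) = -180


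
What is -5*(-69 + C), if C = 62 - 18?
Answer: 125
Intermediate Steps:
C = 44
-5*(-69 + C) = -5*(-69 + 44) = -5*(-25) = 125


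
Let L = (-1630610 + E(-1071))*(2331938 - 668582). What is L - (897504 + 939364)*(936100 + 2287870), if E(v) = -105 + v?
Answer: -8636248359776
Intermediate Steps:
L = -2714241033816 (L = (-1630610 + (-105 - 1071))*(2331938 - 668582) = (-1630610 - 1176)*1663356 = -1631786*1663356 = -2714241033816)
L - (897504 + 939364)*(936100 + 2287870) = -2714241033816 - (897504 + 939364)*(936100 + 2287870) = -2714241033816 - 1836868*3223970 = -2714241033816 - 1*5922007325960 = -2714241033816 - 5922007325960 = -8636248359776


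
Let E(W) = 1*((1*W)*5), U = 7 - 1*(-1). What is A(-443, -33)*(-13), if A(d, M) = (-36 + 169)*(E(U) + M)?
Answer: -12103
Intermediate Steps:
U = 8 (U = 7 + 1 = 8)
E(W) = 5*W (E(W) = 1*(W*5) = 1*(5*W) = 5*W)
A(d, M) = 5320 + 133*M (A(d, M) = (-36 + 169)*(5*8 + M) = 133*(40 + M) = 5320 + 133*M)
A(-443, -33)*(-13) = (5320 + 133*(-33))*(-13) = (5320 - 4389)*(-13) = 931*(-13) = -12103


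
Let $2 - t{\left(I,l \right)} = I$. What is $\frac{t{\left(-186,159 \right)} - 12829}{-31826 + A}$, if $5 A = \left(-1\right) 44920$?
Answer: $\frac{12641}{40810} \approx 0.30975$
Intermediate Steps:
$A = -8984$ ($A = \frac{\left(-1\right) 44920}{5} = \frac{1}{5} \left(-44920\right) = -8984$)
$t{\left(I,l \right)} = 2 - I$
$\frac{t{\left(-186,159 \right)} - 12829}{-31826 + A} = \frac{\left(2 - -186\right) - 12829}{-31826 - 8984} = \frac{\left(2 + 186\right) - 12829}{-40810} = \left(188 - 12829\right) \left(- \frac{1}{40810}\right) = \left(-12641\right) \left(- \frac{1}{40810}\right) = \frac{12641}{40810}$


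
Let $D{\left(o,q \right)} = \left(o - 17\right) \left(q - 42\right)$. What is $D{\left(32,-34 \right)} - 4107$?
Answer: $-5247$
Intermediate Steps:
$D{\left(o,q \right)} = \left(-42 + q\right) \left(-17 + o\right)$ ($D{\left(o,q \right)} = \left(-17 + o\right) \left(-42 + q\right) = \left(-42 + q\right) \left(-17 + o\right)$)
$D{\left(32,-34 \right)} - 4107 = \left(714 - 1344 - -578 + 32 \left(-34\right)\right) - 4107 = \left(714 - 1344 + 578 - 1088\right) - 4107 = -1140 - 4107 = -5247$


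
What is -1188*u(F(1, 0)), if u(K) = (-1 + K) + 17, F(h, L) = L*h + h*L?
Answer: -19008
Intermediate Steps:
F(h, L) = 2*L*h (F(h, L) = L*h + L*h = 2*L*h)
u(K) = 16 + K
-1188*u(F(1, 0)) = -1188*(16 + 2*0*1) = -1188*(16 + 0) = -1188*16 = -19008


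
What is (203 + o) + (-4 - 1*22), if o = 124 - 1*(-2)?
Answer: 303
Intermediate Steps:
o = 126 (o = 124 + 2 = 126)
(203 + o) + (-4 - 1*22) = (203 + 126) + (-4 - 1*22) = 329 + (-4 - 22) = 329 - 26 = 303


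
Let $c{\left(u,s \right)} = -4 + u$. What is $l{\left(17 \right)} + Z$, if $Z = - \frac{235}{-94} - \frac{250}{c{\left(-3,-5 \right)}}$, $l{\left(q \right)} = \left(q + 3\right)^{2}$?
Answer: $\frac{6135}{14} \approx 438.21$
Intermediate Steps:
$l{\left(q \right)} = \left(3 + q\right)^{2}$
$Z = \frac{535}{14}$ ($Z = - \frac{235}{-94} - \frac{250}{-4 - 3} = \left(-235\right) \left(- \frac{1}{94}\right) - \frac{250}{-7} = \frac{5}{2} - - \frac{250}{7} = \frac{5}{2} + \frac{250}{7} = \frac{535}{14} \approx 38.214$)
$l{\left(17 \right)} + Z = \left(3 + 17\right)^{2} + \frac{535}{14} = 20^{2} + \frac{535}{14} = 400 + \frac{535}{14} = \frac{6135}{14}$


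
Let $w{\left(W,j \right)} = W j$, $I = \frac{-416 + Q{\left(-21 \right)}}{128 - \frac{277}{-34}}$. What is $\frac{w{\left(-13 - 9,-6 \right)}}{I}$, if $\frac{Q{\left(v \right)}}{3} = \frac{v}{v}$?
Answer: $- \frac{305514}{7021} \approx -43.514$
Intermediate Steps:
$Q{\left(v \right)} = 3$ ($Q{\left(v \right)} = 3 \frac{v}{v} = 3 \cdot 1 = 3$)
$I = - \frac{14042}{4629}$ ($I = \frac{-416 + 3}{128 - \frac{277}{-34}} = - \frac{413}{128 - - \frac{277}{34}} = - \frac{413}{128 + \frac{277}{34}} = - \frac{413}{\frac{4629}{34}} = \left(-413\right) \frac{34}{4629} = - \frac{14042}{4629} \approx -3.0335$)
$\frac{w{\left(-13 - 9,-6 \right)}}{I} = \frac{\left(-13 - 9\right) \left(-6\right)}{- \frac{14042}{4629}} = \left(-13 - 9\right) \left(-6\right) \left(- \frac{4629}{14042}\right) = \left(-22\right) \left(-6\right) \left(- \frac{4629}{14042}\right) = 132 \left(- \frac{4629}{14042}\right) = - \frac{305514}{7021}$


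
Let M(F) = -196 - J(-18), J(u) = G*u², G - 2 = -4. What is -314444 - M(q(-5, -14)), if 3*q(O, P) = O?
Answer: -314896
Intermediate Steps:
G = -2 (G = 2 - 4 = -2)
q(O, P) = O/3
J(u) = -2*u²
M(F) = 452 (M(F) = -196 - (-2)*(-18)² = -196 - (-2)*324 = -196 - 1*(-648) = -196 + 648 = 452)
-314444 - M(q(-5, -14)) = -314444 - 1*452 = -314444 - 452 = -314896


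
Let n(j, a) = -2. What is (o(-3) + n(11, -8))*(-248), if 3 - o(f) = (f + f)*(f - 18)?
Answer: 31000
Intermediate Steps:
o(f) = 3 - 2*f*(-18 + f) (o(f) = 3 - (f + f)*(f - 18) = 3 - 2*f*(-18 + f))
(o(-3) + n(11, -8))*(-248) = ((3 - 2*(-3)**2 + 36*(-3)) - 2)*(-248) = ((3 - 2*9 - 108) - 2)*(-248) = ((3 - 18 - 108) - 2)*(-248) = (-123 - 2)*(-248) = -125*(-248) = 31000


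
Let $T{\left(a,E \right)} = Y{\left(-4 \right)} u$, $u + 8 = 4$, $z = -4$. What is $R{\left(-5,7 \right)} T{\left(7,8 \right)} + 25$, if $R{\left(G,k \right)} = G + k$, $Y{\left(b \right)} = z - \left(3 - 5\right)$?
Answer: $41$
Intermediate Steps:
$u = -4$ ($u = -8 + 4 = -4$)
$Y{\left(b \right)} = -2$ ($Y{\left(b \right)} = -4 - \left(3 - 5\right) = -4 - -2 = -4 + 2 = -2$)
$T{\left(a,E \right)} = 8$ ($T{\left(a,E \right)} = \left(-2\right) \left(-4\right) = 8$)
$R{\left(-5,7 \right)} T{\left(7,8 \right)} + 25 = \left(-5 + 7\right) 8 + 25 = 2 \cdot 8 + 25 = 16 + 25 = 41$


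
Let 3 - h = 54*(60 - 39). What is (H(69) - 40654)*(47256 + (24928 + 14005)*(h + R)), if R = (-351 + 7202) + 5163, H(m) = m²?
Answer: -15209841624835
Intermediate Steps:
R = 12014 (R = 6851 + 5163 = 12014)
h = -1131 (h = 3 - 54*(60 - 39) = 3 - 54*21 = 3 - 1*1134 = 3 - 1134 = -1131)
(H(69) - 40654)*(47256 + (24928 + 14005)*(h + R)) = (69² - 40654)*(47256 + (24928 + 14005)*(-1131 + 12014)) = (4761 - 40654)*(47256 + 38933*10883) = -35893*(47256 + 423707839) = -35893*423755095 = -15209841624835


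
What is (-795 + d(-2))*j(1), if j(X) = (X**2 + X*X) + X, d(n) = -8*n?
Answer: -2337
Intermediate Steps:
j(X) = X + 2*X**2 (j(X) = (X**2 + X**2) + X = 2*X**2 + X = X + 2*X**2)
(-795 + d(-2))*j(1) = (-795 - 8*(-2))*(1*(1 + 2*1)) = (-795 + 16)*(1*(1 + 2)) = -779*3 = -2337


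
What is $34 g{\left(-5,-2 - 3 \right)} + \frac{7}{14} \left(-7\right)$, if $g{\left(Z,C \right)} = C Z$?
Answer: $\frac{1693}{2} \approx 846.5$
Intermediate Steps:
$34 g{\left(-5,-2 - 3 \right)} + \frac{7}{14} \left(-7\right) = 34 \left(-2 - 3\right) \left(-5\right) + \frac{7}{14} \left(-7\right) = 34 \left(-2 - 3\right) \left(-5\right) + 7 \cdot \frac{1}{14} \left(-7\right) = 34 \left(\left(-5\right) \left(-5\right)\right) + \frac{1}{2} \left(-7\right) = 34 \cdot 25 - \frac{7}{2} = 850 - \frac{7}{2} = \frac{1693}{2}$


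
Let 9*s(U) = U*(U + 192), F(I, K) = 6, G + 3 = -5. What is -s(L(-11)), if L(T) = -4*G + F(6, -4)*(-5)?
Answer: -388/9 ≈ -43.111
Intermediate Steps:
G = -8 (G = -3 - 5 = -8)
L(T) = 2 (L(T) = -4*(-8) + 6*(-5) = 32 - 30 = 2)
s(U) = U*(192 + U)/9 (s(U) = (U*(U + 192))/9 = (U*(192 + U))/9 = U*(192 + U)/9)
-s(L(-11)) = -2*(192 + 2)/9 = -2*194/9 = -1*388/9 = -388/9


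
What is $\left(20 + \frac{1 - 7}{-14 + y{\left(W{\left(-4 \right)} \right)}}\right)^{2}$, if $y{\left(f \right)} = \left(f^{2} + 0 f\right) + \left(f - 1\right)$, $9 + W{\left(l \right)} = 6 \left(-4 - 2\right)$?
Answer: $\frac{171557604}{429025} \approx 399.88$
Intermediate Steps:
$W{\left(l \right)} = -45$ ($W{\left(l \right)} = -9 + 6 \left(-4 - 2\right) = -9 + 6 \left(-6\right) = -9 - 36 = -45$)
$y{\left(f \right)} = -1 + f + f^{2}$ ($y{\left(f \right)} = \left(f^{2} + 0\right) + \left(-1 + f\right) = f^{2} + \left(-1 + f\right) = -1 + f + f^{2}$)
$\left(20 + \frac{1 - 7}{-14 + y{\left(W{\left(-4 \right)} \right)}}\right)^{2} = \left(20 + \frac{1 - 7}{-14 - \left(46 - 2025\right)}\right)^{2} = \left(20 - \frac{6}{-14 - -1979}\right)^{2} = \left(20 - \frac{6}{-14 + 1979}\right)^{2} = \left(20 - \frac{6}{1965}\right)^{2} = \left(20 - \frac{2}{655}\right)^{2} = \left(\frac{13098}{655}\right)^{2} = \frac{171557604}{429025}$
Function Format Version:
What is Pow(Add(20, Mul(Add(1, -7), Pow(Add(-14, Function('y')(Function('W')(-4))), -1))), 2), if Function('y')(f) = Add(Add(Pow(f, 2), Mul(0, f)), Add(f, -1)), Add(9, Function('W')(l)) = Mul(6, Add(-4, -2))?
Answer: Rational(171557604, 429025) ≈ 399.88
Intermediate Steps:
Function('W')(l) = -45 (Function('W')(l) = Add(-9, Mul(6, Add(-4, -2))) = Add(-9, Mul(6, -6)) = Add(-9, -36) = -45)
Function('y')(f) = Add(-1, f, Pow(f, 2)) (Function('y')(f) = Add(Add(Pow(f, 2), 0), Add(-1, f)) = Add(Pow(f, 2), Add(-1, f)) = Add(-1, f, Pow(f, 2)))
Pow(Add(20, Mul(Add(1, -7), Pow(Add(-14, Function('y')(Function('W')(-4))), -1))), 2) = Pow(Add(20, Mul(Add(1, -7), Pow(Add(-14, Add(-1, -45, Pow(-45, 2))), -1))), 2) = Pow(Add(20, Mul(-6, Pow(Add(-14, Add(-1, -45, 2025)), -1))), 2) = Pow(Add(20, Mul(-6, Pow(Add(-14, 1979), -1))), 2) = Pow(Add(20, Mul(-6, Pow(1965, -1))), 2) = Pow(Add(20, Mul(-6, Rational(1, 1965))), 2) = Pow(Add(20, Rational(-2, 655)), 2) = Pow(Rational(13098, 655), 2) = Rational(171557604, 429025)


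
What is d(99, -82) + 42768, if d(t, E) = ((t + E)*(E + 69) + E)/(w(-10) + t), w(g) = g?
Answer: 3806049/89 ≈ 42765.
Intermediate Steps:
d(t, E) = (E + (69 + E)*(E + t))/(-10 + t) (d(t, E) = ((t + E)*(E + 69) + E)/(-10 + t) = ((E + t)*(69 + E) + E)/(-10 + t) = ((69 + E)*(E + t) + E)/(-10 + t) = (E + (69 + E)*(E + t))/(-10 + t))
d(99, -82) + 42768 = ((-82)² + 69*99 + 70*(-82) - 82*99)/(-10 + 99) + 42768 = (6724 + 6831 - 5740 - 8118)/89 + 42768 = (1/89)*(-303) + 42768 = -303/89 + 42768 = 3806049/89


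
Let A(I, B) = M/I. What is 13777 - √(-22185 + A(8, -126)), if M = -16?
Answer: 13777 - I*√22187 ≈ 13777.0 - 148.95*I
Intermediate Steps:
A(I, B) = -16/I
13777 - √(-22185 + A(8, -126)) = 13777 - √(-22185 - 16/8) = 13777 - √(-22185 - 16*⅛) = 13777 - √(-22185 - 2) = 13777 - √(-22187) = 13777 - I*√22187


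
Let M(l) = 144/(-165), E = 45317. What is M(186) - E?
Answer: -2492483/55 ≈ -45318.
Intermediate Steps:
M(l) = -48/55 (M(l) = 144*(-1/165) = -48/55)
M(186) - E = -48/55 - 1*45317 = -48/55 - 45317 = -2492483/55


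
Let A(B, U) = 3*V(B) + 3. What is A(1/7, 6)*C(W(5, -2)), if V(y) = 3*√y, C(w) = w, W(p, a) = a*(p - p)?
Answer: 0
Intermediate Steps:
W(p, a) = 0 (W(p, a) = a*0 = 0)
A(B, U) = 3 + 9*√B (A(B, U) = 3*(3*√B) + 3 = 9*√B + 3 = 3 + 9*√B)
A(1/7, 6)*C(W(5, -2)) = (3 + 9*√(1/7))*0 = (3 + 9*√(⅐))*0 = (3 + 9*(√7/7))*0 = (3 + 9*√7/7)*0 = 0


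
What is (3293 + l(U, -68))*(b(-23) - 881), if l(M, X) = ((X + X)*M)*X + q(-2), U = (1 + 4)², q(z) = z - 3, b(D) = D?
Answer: -211977152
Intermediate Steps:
q(z) = -3 + z
U = 25 (U = 5² = 25)
l(M, X) = -5 + 2*M*X² (l(M, X) = ((X + X)*M)*X + (-3 - 2) = ((2*X)*M)*X - 5 = (2*M*X)*X - 5 = 2*M*X² - 5 = -5 + 2*M*X²)
(3293 + l(U, -68))*(b(-23) - 881) = (3293 + (-5 + 2*25*(-68)²))*(-23 - 881) = (3293 + (-5 + 2*25*4624))*(-904) = (3293 + (-5 + 231200))*(-904) = (3293 + 231195)*(-904) = 234488*(-904) = -211977152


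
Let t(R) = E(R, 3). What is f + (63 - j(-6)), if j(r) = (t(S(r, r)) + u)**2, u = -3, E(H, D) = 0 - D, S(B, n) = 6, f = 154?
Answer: 181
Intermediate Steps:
E(H, D) = -D
t(R) = -3 (t(R) = -1*3 = -3)
j(r) = 36 (j(r) = (-3 - 3)**2 = (-6)**2 = 36)
f + (63 - j(-6)) = 154 + (63 - 1*36) = 154 + (63 - 36) = 154 + 27 = 181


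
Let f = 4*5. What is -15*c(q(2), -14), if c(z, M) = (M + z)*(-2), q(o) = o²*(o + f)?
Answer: 2220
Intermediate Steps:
f = 20
q(o) = o²*(20 + o) (q(o) = o²*(o + 20) = o²*(20 + o))
c(z, M) = -2*M - 2*z
-15*c(q(2), -14) = -15*(-2*(-14) - 2*2²*(20 + 2)) = -15*(28 - 8*22) = -15*(28 - 2*88) = -15*(28 - 176) = -15*(-148) = 2220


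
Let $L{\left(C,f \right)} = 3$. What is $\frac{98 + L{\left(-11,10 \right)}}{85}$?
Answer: $\frac{101}{85} \approx 1.1882$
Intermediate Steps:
$\frac{98 + L{\left(-11,10 \right)}}{85} = \frac{98 + 3}{85} = 101 \cdot \frac{1}{85} = \frac{101}{85}$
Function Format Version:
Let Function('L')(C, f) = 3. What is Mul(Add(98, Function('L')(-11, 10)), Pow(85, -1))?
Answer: Rational(101, 85) ≈ 1.1882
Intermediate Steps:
Mul(Add(98, Function('L')(-11, 10)), Pow(85, -1)) = Mul(Add(98, 3), Pow(85, -1)) = Mul(101, Rational(1, 85)) = Rational(101, 85)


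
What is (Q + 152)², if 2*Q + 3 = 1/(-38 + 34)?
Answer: 1447209/64 ≈ 22613.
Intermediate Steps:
Q = -13/8 (Q = -3/2 + 1/(2*(-38 + 34)) = -3/2 + (½)/(-4) = -3/2 + (½)*(-¼) = -3/2 - ⅛ = -13/8 ≈ -1.6250)
(Q + 152)² = (-13/8 + 152)² = (1203/8)² = 1447209/64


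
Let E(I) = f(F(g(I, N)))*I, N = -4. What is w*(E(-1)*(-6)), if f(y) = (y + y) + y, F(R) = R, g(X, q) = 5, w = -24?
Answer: -2160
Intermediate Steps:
f(y) = 3*y (f(y) = 2*y + y = 3*y)
E(I) = 15*I (E(I) = (3*5)*I = 15*I)
w*(E(-1)*(-6)) = -24*15*(-1)*(-6) = -(-360)*(-6) = -24*90 = -2160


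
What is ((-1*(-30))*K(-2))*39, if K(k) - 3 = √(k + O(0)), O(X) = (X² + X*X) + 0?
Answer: 3510 + 1170*I*√2 ≈ 3510.0 + 1654.6*I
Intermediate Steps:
O(X) = 2*X² (O(X) = (X² + X²) + 0 = 2*X² + 0 = 2*X²)
K(k) = 3 + √k (K(k) = 3 + √(k + 2*0²) = 3 + √(k + 2*0) = 3 + √(k + 0) = 3 + √k)
((-1*(-30))*K(-2))*39 = ((-1*(-30))*(3 + √(-2)))*39 = (30*(3 + I*√2))*39 = (90 + 30*I*√2)*39 = 3510 + 1170*I*√2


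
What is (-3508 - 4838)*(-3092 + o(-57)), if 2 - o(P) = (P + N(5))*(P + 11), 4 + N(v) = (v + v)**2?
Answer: 10816416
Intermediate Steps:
N(v) = -4 + 4*v**2 (N(v) = -4 + (v + v)**2 = -4 + (2*v)**2 = -4 + 4*v**2)
o(P) = 2 - (11 + P)*(96 + P) (o(P) = 2 - (P + (-4 + 4*5**2))*(P + 11) = 2 - (P + (-4 + 4*25))*(11 + P) = 2 - (P + (-4 + 100))*(11 + P) = 2 - (P + 96)*(11 + P) = 2 - (96 + P)*(11 + P) = 2 - (11 + P)*(96 + P))
(-3508 - 4838)*(-3092 + o(-57)) = (-3508 - 4838)*(-3092 + (-1054 - 1*(-57)**2 - 107*(-57))) = -8346*(-3092 + (-1054 - 1*3249 + 6099)) = -8346*(-3092 + (-1054 - 3249 + 6099)) = -8346*(-3092 + 1796) = -8346*(-1296) = 10816416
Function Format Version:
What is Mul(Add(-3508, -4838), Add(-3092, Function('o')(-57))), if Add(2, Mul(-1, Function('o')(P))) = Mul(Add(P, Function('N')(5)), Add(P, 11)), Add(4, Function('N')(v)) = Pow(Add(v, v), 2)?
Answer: 10816416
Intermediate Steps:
Function('N')(v) = Add(-4, Mul(4, Pow(v, 2))) (Function('N')(v) = Add(-4, Pow(Add(v, v), 2)) = Add(-4, Pow(Mul(2, v), 2)) = Add(-4, Mul(4, Pow(v, 2))))
Function('o')(P) = Add(2, Mul(-1, Add(11, P), Add(96, P))) (Function('o')(P) = Add(2, Mul(-1, Mul(Add(P, Add(-4, Mul(4, Pow(5, 2)))), Add(P, 11)))) = Add(2, Mul(-1, Mul(Add(P, Add(-4, Mul(4, 25))), Add(11, P)))) = Add(2, Mul(-1, Mul(Add(P, Add(-4, 100)), Add(11, P)))) = Add(2, Mul(-1, Mul(Add(P, 96), Add(11, P)))) = Add(2, Mul(-1, Mul(Add(96, P), Add(11, P)))) = Add(2, Mul(-1, Mul(Add(11, P), Add(96, P)))) = Add(2, Mul(-1, Add(11, P), Add(96, P))))
Mul(Add(-3508, -4838), Add(-3092, Function('o')(-57))) = Mul(Add(-3508, -4838), Add(-3092, Add(-1054, Mul(-1, Pow(-57, 2)), Mul(-107, -57)))) = Mul(-8346, Add(-3092, Add(-1054, Mul(-1, 3249), 6099))) = Mul(-8346, Add(-3092, Add(-1054, -3249, 6099))) = Mul(-8346, Add(-3092, 1796)) = Mul(-8346, -1296) = 10816416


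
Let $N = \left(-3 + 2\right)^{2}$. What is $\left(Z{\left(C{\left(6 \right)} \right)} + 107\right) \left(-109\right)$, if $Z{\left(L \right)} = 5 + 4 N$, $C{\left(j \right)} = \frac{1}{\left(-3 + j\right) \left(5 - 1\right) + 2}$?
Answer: $-12644$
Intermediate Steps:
$N = 1$ ($N = \left(-1\right)^{2} = 1$)
$C{\left(j \right)} = \frac{1}{-10 + 4 j}$ ($C{\left(j \right)} = \frac{1}{\left(-3 + j\right) 4 + 2} = \frac{1}{\left(-12 + 4 j\right) + 2} = \frac{1}{-10 + 4 j}$)
$Z{\left(L \right)} = 9$ ($Z{\left(L \right)} = 5 + 4 \cdot 1 = 5 + 4 = 9$)
$\left(Z{\left(C{\left(6 \right)} \right)} + 107\right) \left(-109\right) = \left(9 + 107\right) \left(-109\right) = 116 \left(-109\right) = -12644$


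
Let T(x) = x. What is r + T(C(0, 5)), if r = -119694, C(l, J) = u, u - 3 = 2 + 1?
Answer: -119688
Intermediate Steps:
u = 6 (u = 3 + (2 + 1) = 3 + 3 = 6)
C(l, J) = 6
r + T(C(0, 5)) = -119694 + 6 = -119688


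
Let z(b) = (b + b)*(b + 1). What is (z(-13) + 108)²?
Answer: 176400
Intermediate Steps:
z(b) = 2*b*(1 + b) (z(b) = (2*b)*(1 + b) = 2*b*(1 + b))
(z(-13) + 108)² = (2*(-13)*(1 - 13) + 108)² = (2*(-13)*(-12) + 108)² = (312 + 108)² = 420² = 176400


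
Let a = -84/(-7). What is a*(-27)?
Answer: -324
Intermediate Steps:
a = 12 (a = -84*(-1/7) = 12)
a*(-27) = 12*(-27) = -324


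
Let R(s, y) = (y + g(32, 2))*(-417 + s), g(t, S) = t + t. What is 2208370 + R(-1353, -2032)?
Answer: 5691730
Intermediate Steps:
g(t, S) = 2*t
R(s, y) = (-417 + s)*(64 + y) (R(s, y) = (y + 2*32)*(-417 + s) = (y + 64)*(-417 + s) = (64 + y)*(-417 + s) = (-417 + s)*(64 + y))
2208370 + R(-1353, -2032) = 2208370 + (-26688 - 417*(-2032) + 64*(-1353) - 1353*(-2032)) = 2208370 + (-26688 + 847344 - 86592 + 2749296) = 2208370 + 3483360 = 5691730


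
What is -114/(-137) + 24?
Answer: 3402/137 ≈ 24.832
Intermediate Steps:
-114/(-137) + 24 = -1/137*(-114) + 24 = 114/137 + 24 = 3402/137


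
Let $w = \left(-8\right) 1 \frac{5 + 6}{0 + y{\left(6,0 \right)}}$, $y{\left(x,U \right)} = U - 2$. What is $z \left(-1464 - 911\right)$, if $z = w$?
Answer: $-104500$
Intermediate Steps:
$y{\left(x,U \right)} = -2 + U$
$w = 44$ ($w = \left(-8\right) 1 \frac{5 + 6}{0 + \left(-2 + 0\right)} = - 8 \frac{11}{0 - 2} = - 8 \frac{11}{-2} = - 8 \cdot 11 \left(- \frac{1}{2}\right) = \left(-8\right) \left(- \frac{11}{2}\right) = 44$)
$z = 44$
$z \left(-1464 - 911\right) = 44 \left(-1464 - 911\right) = 44 \left(-2375\right) = -104500$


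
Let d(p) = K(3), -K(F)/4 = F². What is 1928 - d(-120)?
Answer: 1964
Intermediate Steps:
K(F) = -4*F²
d(p) = -36 (d(p) = -4*3² = -4*9 = -36)
1928 - d(-120) = 1928 - 1*(-36) = 1928 + 36 = 1964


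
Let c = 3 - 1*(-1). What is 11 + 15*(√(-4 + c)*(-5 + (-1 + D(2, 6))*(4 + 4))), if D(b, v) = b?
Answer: 11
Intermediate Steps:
c = 4 (c = 3 + 1 = 4)
11 + 15*(√(-4 + c)*(-5 + (-1 + D(2, 6))*(4 + 4))) = 11 + 15*(√(-4 + 4)*(-5 + (-1 + 2)*(4 + 4))) = 11 + 15*(√0*(-5 + 1*8)) = 11 + 15*(0*(-5 + 8)) = 11 + 15*(0*3) = 11 + 15*0 = 11 + 0 = 11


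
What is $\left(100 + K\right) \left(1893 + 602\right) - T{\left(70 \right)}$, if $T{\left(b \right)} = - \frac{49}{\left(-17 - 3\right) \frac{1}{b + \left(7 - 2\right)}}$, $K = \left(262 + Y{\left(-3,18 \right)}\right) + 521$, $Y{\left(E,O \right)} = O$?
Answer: $\frac{8991245}{4} \approx 2.2478 \cdot 10^{6}$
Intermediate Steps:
$K = 801$ ($K = \left(262 + 18\right) + 521 = 280 + 521 = 801$)
$T{\left(b \right)} = \frac{49}{4} + \frac{49 b}{20}$ ($T{\left(b \right)} = - \frac{49}{\left(-20\right) \frac{1}{b + 5}} = - \frac{49}{\left(-20\right) \frac{1}{5 + b}} = - 49 \left(- \frac{1}{4} - \frac{b}{20}\right) = \frac{49}{4} + \frac{49 b}{20}$)
$\left(100 + K\right) \left(1893 + 602\right) - T{\left(70 \right)} = \left(100 + 801\right) \left(1893 + 602\right) - \left(\frac{49}{4} + \frac{49}{20} \cdot 70\right) = 901 \cdot 2495 - \left(\frac{49}{4} + \frac{343}{2}\right) = 2247995 - \frac{735}{4} = \frac{8991245}{4}$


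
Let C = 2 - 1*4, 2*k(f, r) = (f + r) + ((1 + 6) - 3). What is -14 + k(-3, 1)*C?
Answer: -16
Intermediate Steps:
k(f, r) = 2 + f/2 + r/2 (k(f, r) = ((f + r) + ((1 + 6) - 3))/2 = ((f + r) + (7 - 3))/2 = ((f + r) + 4)/2 = (4 + f + r)/2 = 2 + f/2 + r/2)
C = -2 (C = 2 - 4 = -2)
-14 + k(-3, 1)*C = -14 + (2 + (½)*(-3) + (½)*1)*(-2) = -14 + (2 - 3/2 + ½)*(-2) = -14 + 1*(-2) = -14 - 2 = -16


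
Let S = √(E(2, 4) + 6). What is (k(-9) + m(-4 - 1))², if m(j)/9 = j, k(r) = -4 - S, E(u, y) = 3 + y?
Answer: (49 + √13)² ≈ 2767.3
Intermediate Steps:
S = √13 (S = √((3 + 4) + 6) = √(7 + 6) = √13 ≈ 3.6056)
k(r) = -4 - √13
m(j) = 9*j
(k(-9) + m(-4 - 1))² = ((-4 - √13) + 9*(-4 - 1))² = ((-4 - √13) + 9*(-5))² = ((-4 - √13) - 45)² = (-49 - √13)²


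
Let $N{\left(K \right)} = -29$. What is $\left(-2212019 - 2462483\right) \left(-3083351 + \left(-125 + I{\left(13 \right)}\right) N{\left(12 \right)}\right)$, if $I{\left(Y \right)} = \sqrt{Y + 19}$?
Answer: $14396185346452 + 542242232 \sqrt{2} \approx 1.4397 \cdot 10^{13}$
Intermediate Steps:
$I{\left(Y \right)} = \sqrt{19 + Y}$
$\left(-2212019 - 2462483\right) \left(-3083351 + \left(-125 + I{\left(13 \right)}\right) N{\left(12 \right)}\right) = \left(-2212019 - 2462483\right) \left(-3083351 + \left(-125 + \sqrt{19 + 13}\right) \left(-29\right)\right) = - 4674502 \left(-3083351 + \left(-125 + \sqrt{32}\right) \left(-29\right)\right) = - 4674502 \left(-3083351 + \left(-125 + 4 \sqrt{2}\right) \left(-29\right)\right) = - 4674502 \left(-3083351 + \left(3625 - 116 \sqrt{2}\right)\right) = - 4674502 \left(-3079726 - 116 \sqrt{2}\right) = 14396185346452 + 542242232 \sqrt{2}$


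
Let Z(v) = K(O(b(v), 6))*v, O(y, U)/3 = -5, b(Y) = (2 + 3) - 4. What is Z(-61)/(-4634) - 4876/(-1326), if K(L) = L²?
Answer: 20397367/3072342 ≈ 6.6390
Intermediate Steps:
b(Y) = 1 (b(Y) = 5 - 4 = 1)
O(y, U) = -15 (O(y, U) = 3*(-5) = -15)
Z(v) = 225*v (Z(v) = (-15)²*v = 225*v)
Z(-61)/(-4634) - 4876/(-1326) = (225*(-61))/(-4634) - 4876/(-1326) = -13725*(-1/4634) - 4876*(-1/1326) = 13725/4634 + 2438/663 = 20397367/3072342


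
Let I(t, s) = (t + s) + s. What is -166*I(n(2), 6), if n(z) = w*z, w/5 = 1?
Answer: -3652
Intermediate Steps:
w = 5 (w = 5*1 = 5)
n(z) = 5*z
I(t, s) = t + 2*s (I(t, s) = (s + t) + s = t + 2*s)
-166*I(n(2), 6) = -166*(5*2 + 2*6) = -166*(10 + 12) = -166*22 = -3652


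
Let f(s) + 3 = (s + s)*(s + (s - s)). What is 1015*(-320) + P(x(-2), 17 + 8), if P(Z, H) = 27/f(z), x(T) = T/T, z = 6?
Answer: -7470391/23 ≈ -3.2480e+5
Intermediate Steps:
x(T) = 1
f(s) = -3 + 2*s² (f(s) = -3 + (s + s)*(s + (s - s)) = -3 + (2*s)*(s + 0) = -3 + (2*s)*s = -3 + 2*s²)
P(Z, H) = 9/23 (P(Z, H) = 27/(-3 + 2*6²) = 27/(-3 + 2*36) = 27/(-3 + 72) = 27/69 = 27*(1/69) = 9/23)
1015*(-320) + P(x(-2), 17 + 8) = 1015*(-320) + 9/23 = -324800 + 9/23 = -7470391/23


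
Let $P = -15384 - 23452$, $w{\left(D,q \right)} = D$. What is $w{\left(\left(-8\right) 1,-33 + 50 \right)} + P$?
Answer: $-38844$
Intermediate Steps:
$P = -38836$ ($P = -15384 - 23452 = -38836$)
$w{\left(\left(-8\right) 1,-33 + 50 \right)} + P = \left(-8\right) 1 - 38836 = -8 - 38836 = -38844$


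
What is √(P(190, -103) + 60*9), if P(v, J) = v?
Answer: √730 ≈ 27.019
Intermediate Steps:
√(P(190, -103) + 60*9) = √(190 + 60*9) = √(190 + 540) = √730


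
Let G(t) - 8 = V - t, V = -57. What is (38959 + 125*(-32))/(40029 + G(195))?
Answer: 34959/39785 ≈ 0.87870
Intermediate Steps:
G(t) = -49 - t (G(t) = 8 + (-57 - t) = -49 - t)
(38959 + 125*(-32))/(40029 + G(195)) = (38959 + 125*(-32))/(40029 + (-49 - 1*195)) = (38959 - 4000)/(40029 + (-49 - 195)) = 34959/(40029 - 244) = 34959/39785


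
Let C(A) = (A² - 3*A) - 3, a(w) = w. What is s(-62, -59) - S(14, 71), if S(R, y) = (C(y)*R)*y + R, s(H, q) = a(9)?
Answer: -4796055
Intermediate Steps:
s(H, q) = 9
C(A) = -3 + A² - 3*A
S(R, y) = R + R*y*(-3 + y² - 3*y) (S(R, y) = ((-3 + y² - 3*y)*R)*y + R = (R*(-3 + y² - 3*y))*y + R = R*y*(-3 + y² - 3*y) + R = R + R*y*(-3 + y² - 3*y))
s(-62, -59) - S(14, 71) = 9 - (-1)*14*(-1 + 71*(3 - 1*71² + 3*71)) = 9 - (-1)*14*(-1 + 71*(3 - 1*5041 + 213)) = 9 - (-1)*14*(-1 + 71*(3 - 5041 + 213)) = 9 - (-1)*14*(-1 + 71*(-4825)) = 9 - (-1)*14*(-1 - 342575) = 9 - (-1)*14*(-342576) = 9 - 1*4796064 = 9 - 4796064 = -4796055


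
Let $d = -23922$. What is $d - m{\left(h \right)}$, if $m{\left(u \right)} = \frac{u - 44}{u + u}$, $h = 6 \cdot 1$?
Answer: $- \frac{143513}{6} \approx -23919.0$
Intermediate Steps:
$h = 6$
$m{\left(u \right)} = \frac{-44 + u}{2 u}$
$d - m{\left(h \right)} = -23922 - \frac{-44 + 6}{2 \cdot 6} = -23922 - \frac{1}{2} \cdot \frac{1}{6} \left(-38\right) = -23922 - - \frac{19}{6} = -23922 + \frac{19}{6} = - \frac{143513}{6}$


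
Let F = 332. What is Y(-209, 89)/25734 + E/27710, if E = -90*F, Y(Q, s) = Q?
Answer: -77472331/71308914 ≈ -1.0864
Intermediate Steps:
E = -29880 (E = -90*332 = -29880)
Y(-209, 89)/25734 + E/27710 = -209/25734 - 29880/27710 = -209*1/25734 - 29880*1/27710 = -209/25734 - 2988/2771 = -77472331/71308914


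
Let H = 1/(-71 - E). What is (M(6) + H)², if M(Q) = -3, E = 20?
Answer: 75076/8281 ≈ 9.0661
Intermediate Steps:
H = -1/91 (H = 1/(-71 - 1*20) = 1/(-71 - 20) = 1/(-91) = -1/91 ≈ -0.010989)
(M(6) + H)² = (-3 - 1/91)² = (-274/91)² = 75076/8281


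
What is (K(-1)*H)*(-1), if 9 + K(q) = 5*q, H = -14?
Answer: -196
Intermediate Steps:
K(q) = -9 + 5*q
(K(-1)*H)*(-1) = ((-9 + 5*(-1))*(-14))*(-1) = ((-9 - 5)*(-14))*(-1) = -14*(-14)*(-1) = 196*(-1) = -196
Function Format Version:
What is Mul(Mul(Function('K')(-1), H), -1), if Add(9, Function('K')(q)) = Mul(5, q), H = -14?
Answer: -196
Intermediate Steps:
Function('K')(q) = Add(-9, Mul(5, q))
Mul(Mul(Function('K')(-1), H), -1) = Mul(Mul(Add(-9, Mul(5, -1)), -14), -1) = Mul(Mul(Add(-9, -5), -14), -1) = Mul(Mul(-14, -14), -1) = Mul(196, -1) = -196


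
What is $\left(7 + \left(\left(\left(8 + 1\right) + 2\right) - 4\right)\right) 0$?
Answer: $0$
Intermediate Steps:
$\left(7 + \left(\left(\left(8 + 1\right) + 2\right) - 4\right)\right) 0 = \left(7 + \left(\left(9 + 2\right) - 4\right)\right) 0 = \left(7 + \left(11 - 4\right)\right) 0 = \left(7 + 7\right) 0 = 14 \cdot 0 = 0$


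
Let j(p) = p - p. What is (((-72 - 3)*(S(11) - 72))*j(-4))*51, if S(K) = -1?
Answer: 0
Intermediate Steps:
j(p) = 0
(((-72 - 3)*(S(11) - 72))*j(-4))*51 = (((-72 - 3)*(-1 - 72))*0)*51 = (-75*(-73)*0)*51 = (5475*0)*51 = 0*51 = 0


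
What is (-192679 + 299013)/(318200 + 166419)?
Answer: 106334/484619 ≈ 0.21942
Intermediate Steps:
(-192679 + 299013)/(318200 + 166419) = 106334/484619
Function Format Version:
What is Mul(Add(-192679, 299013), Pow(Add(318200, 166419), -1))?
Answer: Rational(106334, 484619) ≈ 0.21942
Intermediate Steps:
Mul(Add(-192679, 299013), Pow(Add(318200, 166419), -1)) = Mul(106334, Pow(484619, -1)) = Mul(106334, Rational(1, 484619)) = Rational(106334, 484619)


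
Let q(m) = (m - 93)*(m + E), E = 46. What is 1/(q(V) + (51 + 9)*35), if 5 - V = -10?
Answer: -1/2658 ≈ -0.00037622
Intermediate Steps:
V = 15 (V = 5 - 1*(-10) = 5 + 10 = 15)
q(m) = (-93 + m)*(46 + m) (q(m) = (m - 93)*(m + 46) = (-93 + m)*(46 + m))
1/(q(V) + (51 + 9)*35) = 1/((-4278 + 15**2 - 47*15) + (51 + 9)*35) = 1/((-4278 + 225 - 705) + 60*35) = 1/(-4758 + 2100) = 1/(-2658) = -1/2658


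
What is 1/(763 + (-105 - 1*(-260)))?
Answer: 1/918 ≈ 0.0010893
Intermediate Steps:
1/(763 + (-105 - 1*(-260))) = 1/(763 + (-105 + 260)) = 1/(763 + 155) = 1/918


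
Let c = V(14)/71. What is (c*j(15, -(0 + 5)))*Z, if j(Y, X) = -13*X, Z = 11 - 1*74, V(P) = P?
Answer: -57330/71 ≈ -807.46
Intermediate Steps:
Z = -63 (Z = 11 - 74 = -63)
c = 14/71 ≈ 0.19718
(c*j(15, -(0 + 5)))*Z = (14*(-(-13)*(0 + 5))/71)*(-63) = (14*(-(-13)*5)/71)*(-63) = (14*(-13*(-5))/71)*(-63) = ((14/71)*65)*(-63) = (910/71)*(-63) = -57330/71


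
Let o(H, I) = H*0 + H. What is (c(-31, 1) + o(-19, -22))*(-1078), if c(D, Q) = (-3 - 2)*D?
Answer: -146608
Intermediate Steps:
o(H, I) = H (o(H, I) = 0 + H = H)
c(D, Q) = -5*D
(c(-31, 1) + o(-19, -22))*(-1078) = (-5*(-31) - 19)*(-1078) = (155 - 19)*(-1078) = 136*(-1078) = -146608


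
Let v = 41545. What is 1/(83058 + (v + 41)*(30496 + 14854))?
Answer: 1/1886008158 ≈ 5.3022e-10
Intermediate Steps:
1/(83058 + (v + 41)*(30496 + 14854)) = 1/(83058 + (41545 + 41)*(30496 + 14854)) = 1/(83058 + 41586*45350) = 1/(83058 + 1885925100) = 1/1886008158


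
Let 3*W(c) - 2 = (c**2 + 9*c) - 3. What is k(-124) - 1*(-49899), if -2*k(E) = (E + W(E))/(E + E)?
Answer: 24754533/496 ≈ 49908.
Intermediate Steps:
W(c) = -1/3 + 3*c + c**2/3 (W(c) = 2/3 + ((c**2 + 9*c) - 3)/3 = 2/3 + (-3 + c**2 + 9*c)/3 = 2/3 + (-1 + 3*c + c**2/3) = -1/3 + 3*c + c**2/3)
k(E) = -(-1/3 + 4*E + E**2/3)/(4*E) (k(E) = -(E + (-1/3 + 3*E + E**2/3))/(2*(E + E)) = -(-1/3 + 4*E + E**2/3)/(2*(2*E)) = -(-1/3 + 4*E + E**2/3)*1/(2*E)/2 = -(-1/3 + 4*E + E**2/3)/(4*E))
k(-124) - 1*(-49899) = (-1 - 1/12*(-124) + (1/12)/(-124)) - 1*(-49899) = (-1 + 31/3 + (1/12)*(-1/124)) + 49899 = (-1 + 31/3 - 1/1488) + 49899 = 4629/496 + 49899 = 24754533/496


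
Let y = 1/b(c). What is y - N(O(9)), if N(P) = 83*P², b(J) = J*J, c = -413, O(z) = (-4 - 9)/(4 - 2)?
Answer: -2392571359/682276 ≈ -3506.8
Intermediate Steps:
O(z) = -13/2
b(J) = J²
y = 1/170569 (y = 1/((-413)²) = 1/170569 ≈ 5.8627e-6)
y - N(O(9)) = 1/170569 - 83*(-13/2)² = 1/170569 - 83*169/4 = 1/170569 - 1*14027/4 = 1/170569 - 14027/4 = -2392571359/682276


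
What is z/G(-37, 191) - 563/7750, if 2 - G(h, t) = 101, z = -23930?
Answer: 185401763/767250 ≈ 241.64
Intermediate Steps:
G(h, t) = -99 (G(h, t) = 2 - 1*101 = 2 - 101 = -99)
z/G(-37, 191) - 563/7750 = -23930/(-99) - 563/7750 = -23930*(-1/99) - 563*1/7750 = 23930/99 - 563/7750 = 185401763/767250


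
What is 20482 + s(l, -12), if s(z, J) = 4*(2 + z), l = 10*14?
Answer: 21050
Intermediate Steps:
l = 140
s(z, J) = 8 + 4*z
20482 + s(l, -12) = 20482 + (8 + 4*140) = 20482 + (8 + 560) = 20482 + 568 = 21050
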